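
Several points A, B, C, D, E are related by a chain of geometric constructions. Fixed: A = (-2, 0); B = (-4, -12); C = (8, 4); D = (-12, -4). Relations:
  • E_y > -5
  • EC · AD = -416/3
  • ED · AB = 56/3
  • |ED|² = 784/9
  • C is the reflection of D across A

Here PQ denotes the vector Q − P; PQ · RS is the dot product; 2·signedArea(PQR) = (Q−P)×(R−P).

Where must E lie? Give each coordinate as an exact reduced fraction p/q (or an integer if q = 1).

E = (-8/3, -4)

1. E_x = -8/3  [EC · AD = -416/3 ∩ ED · AB = 56/3]
2. E_y = -4  [EC · AD = -416/3 ∩ ED · AB = 56/3]
   → E = (-8/3, -4)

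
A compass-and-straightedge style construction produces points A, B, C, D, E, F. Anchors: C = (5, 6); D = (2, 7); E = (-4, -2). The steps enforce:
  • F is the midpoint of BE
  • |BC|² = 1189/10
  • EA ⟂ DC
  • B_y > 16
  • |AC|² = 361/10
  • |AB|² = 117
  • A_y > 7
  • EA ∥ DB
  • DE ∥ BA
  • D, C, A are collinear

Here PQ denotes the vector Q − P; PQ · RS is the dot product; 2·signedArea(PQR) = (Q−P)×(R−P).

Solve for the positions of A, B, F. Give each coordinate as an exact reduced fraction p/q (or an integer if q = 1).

A = (-7/10, 79/10)
B = (53/10, 169/10)
F = (13/20, 149/20)

1. A_x = -7/10  [D, C, A are collinear ∩ EA ⟂ DC]
2. A_y = 79/10  [D, C, A are collinear ∩ EA ⟂ DC]
   → A = (-7/10, 79/10)
3. B_x = 53/10  [DE ∥ BA ∩ EA ∥ DB]
4. B_y = 169/10  [DE ∥ BA ∩ EA ∥ DB]
   → B = (53/10, 169/10)
5. F_x = 13/20  [F is the midpoint of BE]
6. F_y = 149/20  [F is the midpoint of BE]
   → F = (13/20, 149/20)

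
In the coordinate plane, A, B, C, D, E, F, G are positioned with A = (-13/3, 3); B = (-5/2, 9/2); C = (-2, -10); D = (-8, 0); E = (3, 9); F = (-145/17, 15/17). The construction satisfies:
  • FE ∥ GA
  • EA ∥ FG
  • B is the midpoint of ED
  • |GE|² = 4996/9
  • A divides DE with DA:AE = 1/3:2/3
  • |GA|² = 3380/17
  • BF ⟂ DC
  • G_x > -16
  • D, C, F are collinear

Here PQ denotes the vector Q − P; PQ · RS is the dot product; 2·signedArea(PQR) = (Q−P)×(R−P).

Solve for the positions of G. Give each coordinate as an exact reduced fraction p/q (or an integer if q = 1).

G = (-809/51, -87/17)

1. G_x = -809/51  [FE ∥ GA ∩ EA ∥ FG]
2. G_y = -87/17  [FE ∥ GA ∩ EA ∥ FG]
   → G = (-809/51, -87/17)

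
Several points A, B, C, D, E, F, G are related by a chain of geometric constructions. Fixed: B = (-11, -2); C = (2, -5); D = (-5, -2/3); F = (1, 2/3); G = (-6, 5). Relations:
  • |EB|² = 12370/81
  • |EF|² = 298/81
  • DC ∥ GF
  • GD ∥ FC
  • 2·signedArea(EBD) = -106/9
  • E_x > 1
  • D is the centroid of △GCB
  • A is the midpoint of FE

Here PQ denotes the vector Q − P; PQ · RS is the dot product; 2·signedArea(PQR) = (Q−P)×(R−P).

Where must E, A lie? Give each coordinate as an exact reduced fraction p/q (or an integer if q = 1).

1. E_x = 4/3  [line -4/3·x + 6·y + 82/9 = 0 ∩ |EB|² = 12370/81]
2. E_y = -11/9  [line -4/3·x + 6·y + 82/9 = 0 ∩ |EB|² = 12370/81]
   → E = (4/3, -11/9)
3. A_x = 7/6  [A is the midpoint of FE]
4. A_y = -5/18  [A is the midpoint of FE]
   → A = (7/6, -5/18)

A = (7/6, -5/18)
E = (4/3, -11/9)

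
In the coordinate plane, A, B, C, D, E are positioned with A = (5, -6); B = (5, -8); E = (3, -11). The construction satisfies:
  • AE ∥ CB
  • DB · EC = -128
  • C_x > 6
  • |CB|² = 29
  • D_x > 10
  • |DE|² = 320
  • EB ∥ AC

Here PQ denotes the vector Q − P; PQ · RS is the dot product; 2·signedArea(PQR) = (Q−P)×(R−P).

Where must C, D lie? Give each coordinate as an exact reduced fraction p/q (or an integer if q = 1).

1. C_x = 7  [AE ∥ CB ∩ EB ∥ AC]
2. C_y = -3  [AE ∥ CB ∩ EB ∥ AC]
   → C = (7, -3)
3. D_x = 11  [line -4·x + -8·y + 84 = 0 ∩ |DE|² = 320]
4. D_y = 5  [line -4·x + -8·y + 84 = 0 ∩ |DE|² = 320]
   → D = (11, 5)

C = (7, -3)
D = (11, 5)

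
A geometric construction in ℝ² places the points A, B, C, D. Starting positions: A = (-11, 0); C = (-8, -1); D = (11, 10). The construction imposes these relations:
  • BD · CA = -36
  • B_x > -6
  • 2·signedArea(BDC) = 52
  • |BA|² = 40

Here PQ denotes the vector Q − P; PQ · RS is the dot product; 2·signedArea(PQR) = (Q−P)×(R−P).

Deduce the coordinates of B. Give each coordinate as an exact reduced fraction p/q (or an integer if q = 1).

1. B_x = -5  [2·signedArea(BDC) = 52 ∩ BD · CA = -36]
2. B_y = -2  [2·signedArea(BDC) = 52 ∩ BD · CA = -36]
   → B = (-5, -2)

B = (-5, -2)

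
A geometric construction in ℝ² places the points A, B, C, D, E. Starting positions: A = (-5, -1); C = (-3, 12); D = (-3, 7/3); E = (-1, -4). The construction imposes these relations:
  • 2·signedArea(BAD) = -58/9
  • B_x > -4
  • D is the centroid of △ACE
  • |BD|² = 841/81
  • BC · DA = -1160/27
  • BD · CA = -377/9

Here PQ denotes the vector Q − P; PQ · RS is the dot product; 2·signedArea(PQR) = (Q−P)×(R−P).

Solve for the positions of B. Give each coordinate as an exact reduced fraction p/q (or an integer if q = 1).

1. B_x = -3  [2·signedArea(BAD) = -58/9 ∩ BD · CA = -377/9]
2. B_y = -8/9  [2·signedArea(BAD) = -58/9 ∩ BD · CA = -377/9]
   → B = (-3, -8/9)

B = (-3, -8/9)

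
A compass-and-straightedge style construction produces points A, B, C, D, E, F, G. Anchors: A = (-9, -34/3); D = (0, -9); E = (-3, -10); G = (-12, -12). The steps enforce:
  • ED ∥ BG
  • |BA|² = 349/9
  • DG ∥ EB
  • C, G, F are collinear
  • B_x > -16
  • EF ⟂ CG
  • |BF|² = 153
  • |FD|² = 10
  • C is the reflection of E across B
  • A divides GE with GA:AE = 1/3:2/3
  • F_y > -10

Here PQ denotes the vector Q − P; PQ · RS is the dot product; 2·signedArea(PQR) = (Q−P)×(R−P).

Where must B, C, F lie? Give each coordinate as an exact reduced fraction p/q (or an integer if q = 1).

1. B_x = -15  [ED ∥ BG ∩ DG ∥ EB]
2. B_y = -13  [ED ∥ BG ∩ DG ∥ EB]
   → B = (-15, -13)
3. C_x = -27  [C is the reflection of E across B]
4. C_y = -16  [C is the reflection of E across B]
   → C = (-27, -16)
5. F_x = -747/241  [C, G, F are collinear ∩ EF ⟂ CG]
6. F_y = -2320/241  [C, G, F are collinear ∩ EF ⟂ CG]
   → F = (-747/241, -2320/241)

B = (-15, -13)
C = (-27, -16)
F = (-747/241, -2320/241)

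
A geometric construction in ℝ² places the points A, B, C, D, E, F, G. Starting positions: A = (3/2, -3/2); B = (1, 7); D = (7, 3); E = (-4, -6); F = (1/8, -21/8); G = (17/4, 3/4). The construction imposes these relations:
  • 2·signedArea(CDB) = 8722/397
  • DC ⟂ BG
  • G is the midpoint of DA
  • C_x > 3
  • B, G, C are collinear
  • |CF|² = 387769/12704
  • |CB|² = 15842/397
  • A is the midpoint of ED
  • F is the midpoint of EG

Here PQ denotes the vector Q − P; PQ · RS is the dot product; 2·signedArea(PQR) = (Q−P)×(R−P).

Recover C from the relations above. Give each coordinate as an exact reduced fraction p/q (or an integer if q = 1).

1. C_x = 1554/397  [B, G, C are collinear ∩ DC ⟂ BG]
2. C_y = 554/397  [B, G, C are collinear ∩ DC ⟂ BG]
   → C = (1554/397, 554/397)

C = (1554/397, 554/397)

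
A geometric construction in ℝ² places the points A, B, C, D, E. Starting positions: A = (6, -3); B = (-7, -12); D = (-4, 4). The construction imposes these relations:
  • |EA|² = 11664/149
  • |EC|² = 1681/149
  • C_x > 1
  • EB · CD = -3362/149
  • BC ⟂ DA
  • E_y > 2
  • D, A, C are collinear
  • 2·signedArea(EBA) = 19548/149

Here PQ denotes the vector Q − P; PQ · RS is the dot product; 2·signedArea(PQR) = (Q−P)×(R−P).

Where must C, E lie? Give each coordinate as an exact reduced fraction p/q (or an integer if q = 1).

1. C_x = 224/149  [D, A, C are collinear ∩ BC ⟂ DA]
2. C_y = 22/149  [D, A, C are collinear ∩ BC ⟂ DA]
   → C = (224/149, 22/149)
3. E_x = -186/149  [2·signedArea(EBA) = 19548/149 ∩ EB · CD = -3362/149]
4. E_y = 309/149  [2·signedArea(EBA) = 19548/149 ∩ EB · CD = -3362/149]
   → E = (-186/149, 309/149)

C = (224/149, 22/149)
E = (-186/149, 309/149)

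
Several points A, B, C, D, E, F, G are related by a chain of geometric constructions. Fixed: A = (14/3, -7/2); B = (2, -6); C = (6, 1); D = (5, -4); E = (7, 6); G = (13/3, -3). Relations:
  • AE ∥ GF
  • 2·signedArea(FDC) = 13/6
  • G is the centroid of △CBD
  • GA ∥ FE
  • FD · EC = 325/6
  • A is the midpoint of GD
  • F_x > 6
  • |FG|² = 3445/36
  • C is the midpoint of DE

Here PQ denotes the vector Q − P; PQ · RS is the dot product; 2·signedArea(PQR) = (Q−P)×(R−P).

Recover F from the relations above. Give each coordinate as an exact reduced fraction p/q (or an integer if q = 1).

1. F_x = 20/3  [GA ∥ FE ∩ AE ∥ GF]
2. F_y = 13/2  [GA ∥ FE ∩ AE ∥ GF]
   → F = (20/3, 13/2)

F = (20/3, 13/2)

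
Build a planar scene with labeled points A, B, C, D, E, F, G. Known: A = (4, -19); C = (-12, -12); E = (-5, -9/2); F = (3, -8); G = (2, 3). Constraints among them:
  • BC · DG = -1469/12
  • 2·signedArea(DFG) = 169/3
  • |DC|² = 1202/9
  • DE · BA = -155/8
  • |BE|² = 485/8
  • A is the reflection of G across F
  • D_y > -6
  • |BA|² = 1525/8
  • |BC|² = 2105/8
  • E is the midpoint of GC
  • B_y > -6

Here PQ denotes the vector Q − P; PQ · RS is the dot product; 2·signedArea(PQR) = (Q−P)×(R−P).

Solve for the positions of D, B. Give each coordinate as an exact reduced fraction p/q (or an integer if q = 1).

1. D_x = -7/3  [line -11·x + -1·y + -94/3 = 0 ∩ |DC|² = 1202/9]
2. D_y = -17/3  [line -11·x + -1·y + -94/3 = 0 ∩ |DC|² = 1202/9]
   → D = (-7/3, -17/3)
3. B_x = 11/4  [BC · DG = -1469/12 ∩ DE · BA = -155/8]
4. B_y = -21/4  [BC · DG = -1469/12 ∩ DE · BA = -155/8]
   → B = (11/4, -21/4)

B = (11/4, -21/4)
D = (-7/3, -17/3)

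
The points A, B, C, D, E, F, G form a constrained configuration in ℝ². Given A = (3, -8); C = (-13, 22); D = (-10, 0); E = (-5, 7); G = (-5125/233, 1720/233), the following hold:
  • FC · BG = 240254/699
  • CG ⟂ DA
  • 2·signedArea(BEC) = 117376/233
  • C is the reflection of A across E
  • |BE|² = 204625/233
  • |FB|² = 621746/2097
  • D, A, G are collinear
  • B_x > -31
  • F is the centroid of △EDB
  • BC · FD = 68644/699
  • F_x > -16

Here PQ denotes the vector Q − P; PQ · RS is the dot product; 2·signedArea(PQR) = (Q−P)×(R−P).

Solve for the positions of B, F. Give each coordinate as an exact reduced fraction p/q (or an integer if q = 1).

1. B_x = -7221/233  [line -15·x + -8·y + -121803/233 = 0 ∩ |BE|² = 204625/233]
2. B_y = -1686/233  [line -15·x + -8·y + -121803/233 = 0 ∩ |BE|² = 204625/233]
   → B = (-7221/233, -1686/233)
3. F_x = -3572/233  [F is the centroid of △EDB]
4. F_y = -55/699  [F is the centroid of △EDB]
   → F = (-3572/233, -55/699)

B = (-7221/233, -1686/233)
F = (-3572/233, -55/699)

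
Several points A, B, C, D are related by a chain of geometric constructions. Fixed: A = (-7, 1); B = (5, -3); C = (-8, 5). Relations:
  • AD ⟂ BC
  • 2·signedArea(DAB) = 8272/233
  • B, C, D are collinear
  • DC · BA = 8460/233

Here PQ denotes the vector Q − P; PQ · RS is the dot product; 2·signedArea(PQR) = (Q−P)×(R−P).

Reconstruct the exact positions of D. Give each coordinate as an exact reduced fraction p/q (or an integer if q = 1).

D = (-1279/233, 805/233)

1. D_x = -1279/233  [B, C, D are collinear ∩ AD ⟂ BC]
2. D_y = 805/233  [B, C, D are collinear ∩ AD ⟂ BC]
   → D = (-1279/233, 805/233)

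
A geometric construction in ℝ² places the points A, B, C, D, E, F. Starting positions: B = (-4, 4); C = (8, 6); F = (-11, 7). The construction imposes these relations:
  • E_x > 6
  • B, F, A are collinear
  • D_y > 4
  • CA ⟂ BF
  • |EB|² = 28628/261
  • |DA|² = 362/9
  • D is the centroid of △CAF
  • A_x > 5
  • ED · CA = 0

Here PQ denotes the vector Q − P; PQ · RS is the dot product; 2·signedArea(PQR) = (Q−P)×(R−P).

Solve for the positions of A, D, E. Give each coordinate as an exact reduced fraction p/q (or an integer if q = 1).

A = (157/29, -1/29)
D = (70/87, 376/87)
E = (182/29, 172/87)

1. A_x = 157/29  [B, F, A are collinear ∩ CA ⟂ BF]
2. A_y = -1/29  [B, F, A are collinear ∩ CA ⟂ BF]
   → A = (157/29, -1/29)
3. D_x = 70/87  [D is the centroid of △CAF]
4. D_y = 376/87  [D is the centroid of △CAF]
   → D = (70/87, 376/87)
5. E_x = 182/29  [line 75/29·x + 175/29·y + -2450/87 = 0 ∩ |EB|² = 28628/261]
6. E_y = 172/87  [line 75/29·x + 175/29·y + -2450/87 = 0 ∩ |EB|² = 28628/261]
   → E = (182/29, 172/87)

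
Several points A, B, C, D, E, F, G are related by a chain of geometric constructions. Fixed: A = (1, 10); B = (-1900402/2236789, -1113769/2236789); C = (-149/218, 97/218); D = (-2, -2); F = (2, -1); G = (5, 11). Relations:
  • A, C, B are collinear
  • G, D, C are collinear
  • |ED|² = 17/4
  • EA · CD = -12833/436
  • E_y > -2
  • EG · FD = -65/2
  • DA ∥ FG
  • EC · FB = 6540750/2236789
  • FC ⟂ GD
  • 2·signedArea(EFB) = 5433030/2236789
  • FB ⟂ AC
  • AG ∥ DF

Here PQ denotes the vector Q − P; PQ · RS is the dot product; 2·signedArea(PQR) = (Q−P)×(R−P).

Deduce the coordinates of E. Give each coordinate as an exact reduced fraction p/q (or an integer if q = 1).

E = (0, -3/2)

1. E_x = 0  [EA · CD = -12833/436 ∩ 2·signedArea(EFB) = 5433030/2236789]
2. E_y = -3/2  [EA · CD = -12833/436 ∩ 2·signedArea(EFB) = 5433030/2236789]
   → E = (0, -3/2)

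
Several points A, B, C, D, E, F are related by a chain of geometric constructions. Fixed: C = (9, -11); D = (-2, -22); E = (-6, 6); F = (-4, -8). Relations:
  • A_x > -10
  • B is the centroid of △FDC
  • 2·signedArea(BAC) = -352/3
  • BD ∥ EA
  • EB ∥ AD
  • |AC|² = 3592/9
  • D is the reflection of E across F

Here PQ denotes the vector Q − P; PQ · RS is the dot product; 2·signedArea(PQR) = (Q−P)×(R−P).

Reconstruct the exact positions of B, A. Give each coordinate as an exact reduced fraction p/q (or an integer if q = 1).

1. B_x = 1  [B is the centroid of △FDC]
2. B_y = -41/3  [B is the centroid of △FDC]
   → B = (1, -41/3)
3. A_x = -9  [EB ∥ AD ∩ BD ∥ EA]
4. A_y = -7/3  [EB ∥ AD ∩ BD ∥ EA]
   → A = (-9, -7/3)

A = (-9, -7/3)
B = (1, -41/3)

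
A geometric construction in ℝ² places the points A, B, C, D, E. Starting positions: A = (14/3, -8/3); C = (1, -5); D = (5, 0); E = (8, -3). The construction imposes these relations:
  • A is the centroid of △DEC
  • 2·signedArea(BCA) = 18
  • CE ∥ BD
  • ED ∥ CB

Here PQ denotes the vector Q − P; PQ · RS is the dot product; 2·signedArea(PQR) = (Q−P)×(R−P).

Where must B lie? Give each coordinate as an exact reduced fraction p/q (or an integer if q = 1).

1. B_x = -2  [CE ∥ BD ∩ ED ∥ CB]
2. B_y = -2  [CE ∥ BD ∩ ED ∥ CB]
   → B = (-2, -2)

B = (-2, -2)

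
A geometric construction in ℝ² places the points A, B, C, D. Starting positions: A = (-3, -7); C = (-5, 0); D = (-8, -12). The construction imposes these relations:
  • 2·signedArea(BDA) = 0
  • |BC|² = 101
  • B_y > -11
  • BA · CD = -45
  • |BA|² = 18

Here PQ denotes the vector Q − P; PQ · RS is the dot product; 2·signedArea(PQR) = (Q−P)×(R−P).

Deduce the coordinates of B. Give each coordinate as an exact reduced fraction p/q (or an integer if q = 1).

1. B_x = -6  [2·signedArea(BDA) = 0 ∩ BA · CD = -45]
2. B_y = -10  [2·signedArea(BDA) = 0 ∩ BA · CD = -45]
   → B = (-6, -10)

B = (-6, -10)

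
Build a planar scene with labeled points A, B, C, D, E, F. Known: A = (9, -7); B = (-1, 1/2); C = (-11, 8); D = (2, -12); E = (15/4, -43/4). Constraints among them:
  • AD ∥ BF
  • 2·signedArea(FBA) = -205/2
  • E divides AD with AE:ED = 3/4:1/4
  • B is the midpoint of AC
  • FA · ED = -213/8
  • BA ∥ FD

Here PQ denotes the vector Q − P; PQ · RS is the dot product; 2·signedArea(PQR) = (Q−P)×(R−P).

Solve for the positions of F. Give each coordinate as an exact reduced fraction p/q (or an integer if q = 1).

1. F_x = -8  [BA ∥ FD ∩ AD ∥ BF]
2. F_y = -9/2  [BA ∥ FD ∩ AD ∥ BF]
   → F = (-8, -9/2)

F = (-8, -9/2)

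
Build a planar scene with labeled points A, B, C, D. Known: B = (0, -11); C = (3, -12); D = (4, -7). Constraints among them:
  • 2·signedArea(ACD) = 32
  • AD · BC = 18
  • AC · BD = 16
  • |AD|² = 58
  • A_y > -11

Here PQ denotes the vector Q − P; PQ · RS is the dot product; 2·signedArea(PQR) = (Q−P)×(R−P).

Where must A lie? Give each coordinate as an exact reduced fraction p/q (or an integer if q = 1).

1. A_x = -3  [AC · BD = 16 ∩ 2·signedArea(ACD) = 32]
2. A_y = -10  [AC · BD = 16 ∩ 2·signedArea(ACD) = 32]
   → A = (-3, -10)

A = (-3, -10)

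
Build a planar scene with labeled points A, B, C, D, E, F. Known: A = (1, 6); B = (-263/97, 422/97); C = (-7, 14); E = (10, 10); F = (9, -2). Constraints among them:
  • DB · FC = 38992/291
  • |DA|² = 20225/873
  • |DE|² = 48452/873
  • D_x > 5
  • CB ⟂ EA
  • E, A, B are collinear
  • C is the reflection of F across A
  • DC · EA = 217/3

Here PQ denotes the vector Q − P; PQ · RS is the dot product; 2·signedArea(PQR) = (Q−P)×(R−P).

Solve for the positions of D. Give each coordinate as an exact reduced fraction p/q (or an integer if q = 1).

D = (1580/291, 1198/291)

1. D_x = 1580/291  [DC · EA = 217/3 ∩ DB · FC = 38992/291]
2. D_y = 1198/291  [DC · EA = 217/3 ∩ DB · FC = 38992/291]
   → D = (1580/291, 1198/291)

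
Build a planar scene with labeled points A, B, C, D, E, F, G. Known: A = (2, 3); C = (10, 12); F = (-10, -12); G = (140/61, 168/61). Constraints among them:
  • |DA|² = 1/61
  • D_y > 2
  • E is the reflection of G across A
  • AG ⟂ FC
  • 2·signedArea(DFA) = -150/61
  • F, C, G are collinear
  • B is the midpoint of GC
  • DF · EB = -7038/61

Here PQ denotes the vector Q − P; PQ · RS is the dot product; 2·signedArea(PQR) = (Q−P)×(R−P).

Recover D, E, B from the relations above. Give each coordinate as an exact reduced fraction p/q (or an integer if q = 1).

1. E_x = 104/61  [E is the reflection of G across A]
2. E_y = 198/61  [E is the reflection of G across A]
   → E = (104/61, 198/61)
3. B_x = 375/61  [B is the midpoint of GC]
4. B_y = 450/61  [B is the midpoint of GC]
   → B = (375/61, 450/61)
5. D_x = 128/61  [2·signedArea(DFA) = -150/61 ∩ DF · EB = -7038/61]
6. D_y = 178/61  [2·signedArea(DFA) = -150/61 ∩ DF · EB = -7038/61]
   → D = (128/61, 178/61)

B = (375/61, 450/61)
D = (128/61, 178/61)
E = (104/61, 198/61)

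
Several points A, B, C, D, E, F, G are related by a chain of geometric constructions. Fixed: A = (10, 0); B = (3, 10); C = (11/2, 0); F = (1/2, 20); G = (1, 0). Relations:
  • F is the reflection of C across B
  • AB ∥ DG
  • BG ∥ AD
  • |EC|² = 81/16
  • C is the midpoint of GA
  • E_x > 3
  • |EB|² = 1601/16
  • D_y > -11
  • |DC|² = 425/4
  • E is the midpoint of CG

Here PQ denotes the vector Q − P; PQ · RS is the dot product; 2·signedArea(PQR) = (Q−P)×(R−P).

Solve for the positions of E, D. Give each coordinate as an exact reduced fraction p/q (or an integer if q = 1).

1. E_x = 13/4  [E is the midpoint of CG]
2. E_y = 0  [E is the midpoint of CG]
   → E = (13/4, 0)
3. D_x = 8  [AB ∥ DG ∩ BG ∥ AD]
4. D_y = -10  [AB ∥ DG ∩ BG ∥ AD]
   → D = (8, -10)

D = (8, -10)
E = (13/4, 0)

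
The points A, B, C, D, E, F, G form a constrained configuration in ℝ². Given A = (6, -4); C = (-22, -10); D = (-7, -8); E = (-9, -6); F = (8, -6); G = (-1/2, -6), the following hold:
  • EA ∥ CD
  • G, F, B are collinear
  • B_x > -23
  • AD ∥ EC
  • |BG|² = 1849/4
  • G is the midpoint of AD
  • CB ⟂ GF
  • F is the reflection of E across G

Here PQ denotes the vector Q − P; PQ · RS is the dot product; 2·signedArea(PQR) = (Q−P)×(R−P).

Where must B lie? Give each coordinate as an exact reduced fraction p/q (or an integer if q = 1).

1. B_x = -22  [G, F, B are collinear ∩ CB ⟂ GF]
2. B_y = -6  [G, F, B are collinear ∩ CB ⟂ GF]
   → B = (-22, -6)

B = (-22, -6)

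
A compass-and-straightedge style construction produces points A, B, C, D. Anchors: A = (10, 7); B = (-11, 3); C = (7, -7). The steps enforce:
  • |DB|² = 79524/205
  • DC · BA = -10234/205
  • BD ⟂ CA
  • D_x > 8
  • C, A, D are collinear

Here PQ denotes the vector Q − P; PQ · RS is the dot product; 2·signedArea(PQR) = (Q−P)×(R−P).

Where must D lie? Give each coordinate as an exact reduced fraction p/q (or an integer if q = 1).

1. D_x = 1693/205  [C, A, D are collinear ∩ BD ⟂ CA]
2. D_y = -231/205  [C, A, D are collinear ∩ BD ⟂ CA]
   → D = (1693/205, -231/205)

D = (1693/205, -231/205)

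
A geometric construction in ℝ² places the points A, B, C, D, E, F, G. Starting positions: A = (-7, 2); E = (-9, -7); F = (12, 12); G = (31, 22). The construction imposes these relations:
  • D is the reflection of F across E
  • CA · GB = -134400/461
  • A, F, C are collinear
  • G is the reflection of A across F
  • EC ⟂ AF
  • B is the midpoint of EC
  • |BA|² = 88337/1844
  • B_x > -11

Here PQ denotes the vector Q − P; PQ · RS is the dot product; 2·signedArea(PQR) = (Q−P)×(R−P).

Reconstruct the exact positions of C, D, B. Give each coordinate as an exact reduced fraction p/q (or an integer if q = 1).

1. C_x = -5659/461  [A, F, C are collinear ∩ EC ⟂ AF]
2. C_y = -358/461  [A, F, C are collinear ∩ EC ⟂ AF]
   → C = (-5659/461, -358/461)
3. D_x = -30  [D is the reflection of F across E]
4. D_y = -26  [D is the reflection of F across E]
   → D = (-30, -26)
5. B_x = -4904/461  [B is the midpoint of EC]
6. B_y = -3585/922  [B is the midpoint of EC]
   → B = (-4904/461, -3585/922)

B = (-4904/461, -3585/922)
C = (-5659/461, -358/461)
D = (-30, -26)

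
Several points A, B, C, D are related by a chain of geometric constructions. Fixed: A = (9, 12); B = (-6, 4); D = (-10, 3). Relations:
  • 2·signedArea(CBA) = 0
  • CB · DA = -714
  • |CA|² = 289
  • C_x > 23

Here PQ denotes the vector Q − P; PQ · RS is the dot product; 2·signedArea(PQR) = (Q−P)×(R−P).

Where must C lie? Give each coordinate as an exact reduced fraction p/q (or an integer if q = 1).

1. C_x = 24  [2·signedArea(CBA) = 0 ∩ CB · DA = -714]
2. C_y = 20  [2·signedArea(CBA) = 0 ∩ CB · DA = -714]
   → C = (24, 20)

C = (24, 20)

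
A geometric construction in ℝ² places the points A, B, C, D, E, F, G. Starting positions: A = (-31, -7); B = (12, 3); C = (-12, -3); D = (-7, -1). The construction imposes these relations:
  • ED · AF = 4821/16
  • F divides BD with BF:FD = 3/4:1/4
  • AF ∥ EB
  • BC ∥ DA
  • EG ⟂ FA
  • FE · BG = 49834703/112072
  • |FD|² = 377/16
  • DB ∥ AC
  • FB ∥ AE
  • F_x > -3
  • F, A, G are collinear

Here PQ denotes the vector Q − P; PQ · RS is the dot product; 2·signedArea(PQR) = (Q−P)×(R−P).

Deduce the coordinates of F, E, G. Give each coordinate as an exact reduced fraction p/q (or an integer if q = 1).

1. F_x = -9/4  [F divides BD with BF:FD = 3/4:1/4]
2. F_y = 0  [F divides BD with BF:FD = 3/4:1/4]
   → F = (-9/4, 0)
3. E_x = -67/4  [AF ∥ EB ∩ FB ∥ AE]
4. E_y = -4  [AF ∥ EB ∩ FB ∥ AE]
   → E = (-67/4, -4)
5. G_x = -944651/56036  [F, A, G are collinear ∩ EG ⟂ FA]
6. G_y = -49826/14009  [F, A, G are collinear ∩ EG ⟂ FA]
   → G = (-944651/56036, -49826/14009)

E = (-67/4, -4)
F = (-9/4, 0)
G = (-944651/56036, -49826/14009)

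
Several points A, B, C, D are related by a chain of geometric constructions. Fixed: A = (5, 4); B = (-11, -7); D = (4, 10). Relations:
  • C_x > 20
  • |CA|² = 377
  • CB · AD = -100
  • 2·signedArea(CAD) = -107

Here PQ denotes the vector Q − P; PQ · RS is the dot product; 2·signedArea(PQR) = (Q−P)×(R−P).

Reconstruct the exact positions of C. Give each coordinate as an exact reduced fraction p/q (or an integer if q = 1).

1. C_x = 21  [2·signedArea(CAD) = -107 ∩ CB · AD = -100]
2. C_y = 15  [2·signedArea(CAD) = -107 ∩ CB · AD = -100]
   → C = (21, 15)

C = (21, 15)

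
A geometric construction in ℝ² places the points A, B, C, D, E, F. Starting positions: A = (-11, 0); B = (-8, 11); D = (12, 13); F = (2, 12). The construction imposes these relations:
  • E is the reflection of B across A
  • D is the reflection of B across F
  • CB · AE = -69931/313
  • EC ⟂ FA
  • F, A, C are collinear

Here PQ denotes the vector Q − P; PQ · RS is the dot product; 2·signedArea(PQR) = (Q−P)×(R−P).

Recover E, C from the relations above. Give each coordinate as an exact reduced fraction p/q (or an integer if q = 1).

C = (-5666/313, -2052/313)
E = (-14, -11)

1. E_x = -14  [E is the reflection of B across A]
2. E_y = -11  [E is the reflection of B across A]
   → E = (-14, -11)
3. C_x = -5666/313  [F, A, C are collinear ∩ EC ⟂ FA]
4. C_y = -2052/313  [F, A, C are collinear ∩ EC ⟂ FA]
   → C = (-5666/313, -2052/313)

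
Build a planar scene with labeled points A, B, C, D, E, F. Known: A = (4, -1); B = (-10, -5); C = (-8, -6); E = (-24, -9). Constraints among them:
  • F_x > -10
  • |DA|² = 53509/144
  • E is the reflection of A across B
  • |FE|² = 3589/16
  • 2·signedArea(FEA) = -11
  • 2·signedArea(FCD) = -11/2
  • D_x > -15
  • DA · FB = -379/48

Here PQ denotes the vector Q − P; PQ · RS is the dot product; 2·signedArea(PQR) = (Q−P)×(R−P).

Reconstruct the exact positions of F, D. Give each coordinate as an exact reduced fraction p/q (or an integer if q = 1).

1. F_x = -19/2  [line -8·x + 28·y + 71 = 0 ∩ |FE|² = 3589/16]
2. F_y = -21/4  [line -8·x + 28·y + 71 = 0 ∩ |FE|² = 3589/16]
   → F = (-19/2, -21/4)
3. D_x = -29/2  [DA · FB = -379/48 ∩ 2·signedArea(FCD) = -11/2]
4. D_y = -77/12  [DA · FB = -379/48 ∩ 2·signedArea(FCD) = -11/2]
   → D = (-29/2, -77/12)

D = (-29/2, -77/12)
F = (-19/2, -21/4)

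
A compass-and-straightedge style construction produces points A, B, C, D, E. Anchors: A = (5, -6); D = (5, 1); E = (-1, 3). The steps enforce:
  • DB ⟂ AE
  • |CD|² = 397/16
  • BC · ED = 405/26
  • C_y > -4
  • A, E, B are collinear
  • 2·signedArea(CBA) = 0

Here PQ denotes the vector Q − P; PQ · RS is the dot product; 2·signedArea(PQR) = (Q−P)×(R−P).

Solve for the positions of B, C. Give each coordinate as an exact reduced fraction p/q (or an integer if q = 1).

1. B_x = 23/13  [A, E, B are collinear ∩ DB ⟂ AE]
2. B_y = -15/13  [A, E, B are collinear ∩ DB ⟂ AE]
   → B = (23/13, -15/13)
3. C_x = 7/2  [2·signedArea(CBA) = 0 ∩ BC · ED = 405/26]
4. C_y = -15/4  [2·signedArea(CBA) = 0 ∩ BC · ED = 405/26]
   → C = (7/2, -15/4)

B = (23/13, -15/13)
C = (7/2, -15/4)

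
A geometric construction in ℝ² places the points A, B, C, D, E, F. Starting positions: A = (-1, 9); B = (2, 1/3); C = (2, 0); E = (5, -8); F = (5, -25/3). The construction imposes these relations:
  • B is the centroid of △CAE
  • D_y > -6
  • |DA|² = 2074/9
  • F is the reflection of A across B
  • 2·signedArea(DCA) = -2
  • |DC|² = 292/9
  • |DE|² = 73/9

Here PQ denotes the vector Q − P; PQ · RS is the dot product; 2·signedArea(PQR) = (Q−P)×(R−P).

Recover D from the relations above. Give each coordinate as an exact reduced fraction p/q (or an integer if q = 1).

D = (4, -16/3)

1. D_x = 4  [line -9·x + -3·y + 20 = 0 ∩ |DE|² = 73/9]
2. D_y = -16/3  [line -9·x + -3·y + 20 = 0 ∩ |DE|² = 73/9]
   → D = (4, -16/3)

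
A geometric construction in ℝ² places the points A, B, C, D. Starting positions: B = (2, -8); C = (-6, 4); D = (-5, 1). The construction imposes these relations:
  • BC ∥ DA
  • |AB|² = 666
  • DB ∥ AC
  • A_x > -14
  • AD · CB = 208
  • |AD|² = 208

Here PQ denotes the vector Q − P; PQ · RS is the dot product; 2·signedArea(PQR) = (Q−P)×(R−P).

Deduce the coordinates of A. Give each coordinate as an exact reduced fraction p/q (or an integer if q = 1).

1. A_x = -13  [DB ∥ AC ∩ BC ∥ DA]
2. A_y = 13  [DB ∥ AC ∩ BC ∥ DA]
   → A = (-13, 13)

A = (-13, 13)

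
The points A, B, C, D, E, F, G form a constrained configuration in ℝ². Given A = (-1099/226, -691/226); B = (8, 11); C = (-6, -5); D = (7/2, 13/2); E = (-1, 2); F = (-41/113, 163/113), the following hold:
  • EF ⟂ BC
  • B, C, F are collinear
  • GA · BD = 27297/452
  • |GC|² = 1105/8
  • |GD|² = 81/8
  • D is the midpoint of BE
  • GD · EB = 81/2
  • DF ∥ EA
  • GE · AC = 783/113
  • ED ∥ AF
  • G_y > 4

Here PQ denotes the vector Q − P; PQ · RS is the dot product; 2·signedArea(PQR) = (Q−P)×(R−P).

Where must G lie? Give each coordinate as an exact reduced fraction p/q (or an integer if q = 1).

G = (5/4, 17/4)

1. G_x = 5/4  [GA · BD = 27297/452 ∩ GE · AC = 783/113]
2. G_y = 17/4  [GA · BD = 27297/452 ∩ GE · AC = 783/113]
   → G = (5/4, 17/4)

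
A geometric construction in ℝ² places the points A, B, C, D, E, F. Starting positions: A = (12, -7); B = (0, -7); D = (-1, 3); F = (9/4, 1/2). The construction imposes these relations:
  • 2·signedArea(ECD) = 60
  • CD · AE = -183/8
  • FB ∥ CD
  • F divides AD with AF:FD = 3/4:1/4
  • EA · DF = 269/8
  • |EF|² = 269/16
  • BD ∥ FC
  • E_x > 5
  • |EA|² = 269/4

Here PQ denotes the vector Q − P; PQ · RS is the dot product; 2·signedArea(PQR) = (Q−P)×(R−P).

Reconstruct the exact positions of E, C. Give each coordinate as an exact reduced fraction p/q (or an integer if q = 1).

1. E_x = 11/2  [line -13/4·x + 5/2·y + 183/8 = 0 ∩ |EA|² = 269/4]
2. E_y = -2  [line -13/4·x + 5/2·y + 183/8 = 0 ∩ |EA|² = 269/4]
   → E = (11/2, -2)
3. C_x = 5/4  [2·signedArea(ECD) = 60 ∩ FB ∥ CD]
4. C_y = 21/2  [2·signedArea(ECD) = 60 ∩ FB ∥ CD]
   → C = (5/4, 21/2)

C = (5/4, 21/2)
E = (11/2, -2)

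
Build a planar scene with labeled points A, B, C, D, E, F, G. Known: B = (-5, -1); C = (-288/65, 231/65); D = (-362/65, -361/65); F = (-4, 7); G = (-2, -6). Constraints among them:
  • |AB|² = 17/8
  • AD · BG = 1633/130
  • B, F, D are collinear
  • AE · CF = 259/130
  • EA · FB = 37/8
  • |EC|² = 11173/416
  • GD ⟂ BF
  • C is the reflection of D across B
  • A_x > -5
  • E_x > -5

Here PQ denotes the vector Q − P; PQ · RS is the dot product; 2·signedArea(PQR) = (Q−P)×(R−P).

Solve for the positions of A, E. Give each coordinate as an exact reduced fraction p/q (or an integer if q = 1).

1. A_x = -17/4  [line -3·x + 5·y + -3/2 = 0 ∩ |AB|² = 17/8]
2. A_y = -9/4  [line -3·x + 5·y + -3/2 = 0 ∩ |AB|² = 17/8]
   → A = (-17/4, -9/4)
3. E_x = -37/8  [line 28/65·x + 224/65·y + 987/130 = 0 ∩ |EC|² = 11173/416]
4. E_y = -13/8  [line 28/65·x + 224/65·y + 987/130 = 0 ∩ |EC|² = 11173/416]
   → E = (-37/8, -13/8)

A = (-17/4, -9/4)
E = (-37/8, -13/8)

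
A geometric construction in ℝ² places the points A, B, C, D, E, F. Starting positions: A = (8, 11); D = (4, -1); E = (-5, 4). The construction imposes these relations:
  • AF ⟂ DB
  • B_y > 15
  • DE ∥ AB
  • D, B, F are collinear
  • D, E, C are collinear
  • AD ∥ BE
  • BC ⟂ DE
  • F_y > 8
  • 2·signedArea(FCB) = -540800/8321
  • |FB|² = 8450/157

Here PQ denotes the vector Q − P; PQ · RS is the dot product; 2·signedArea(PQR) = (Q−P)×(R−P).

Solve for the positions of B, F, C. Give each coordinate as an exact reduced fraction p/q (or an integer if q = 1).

1. B_x = -1  [AD ∥ BE ∩ DE ∥ AB]
2. B_y = 16  [AD ∥ BE ∩ DE ∥ AB]
   → B = (-1, 16)
3. F_x = 168/157  [D, B, F are collinear ∩ AF ⟂ DB]
4. F_y = 1407/157  [D, B, F are collinear ∩ AF ⟂ DB]
   → F = (168/157, 1407/157)
5. C_x = -373/53  [D, E, C are collinear ∩ BC ⟂ DE]
6. C_y = 272/53  [D, E, C are collinear ∩ BC ⟂ DE]
   → C = (-373/53, 272/53)

B = (-1, 16)
C = (-373/53, 272/53)
F = (168/157, 1407/157)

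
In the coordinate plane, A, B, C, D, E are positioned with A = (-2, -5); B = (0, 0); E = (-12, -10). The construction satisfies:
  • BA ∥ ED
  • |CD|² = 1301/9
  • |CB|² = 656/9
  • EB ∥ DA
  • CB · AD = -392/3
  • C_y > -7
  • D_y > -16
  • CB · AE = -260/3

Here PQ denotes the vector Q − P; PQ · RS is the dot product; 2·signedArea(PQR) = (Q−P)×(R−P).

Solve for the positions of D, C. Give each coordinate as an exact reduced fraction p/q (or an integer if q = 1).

C = (-16/3, -20/3)
D = (-14, -15)

1. D_x = -14  [EB ∥ DA ∩ BA ∥ ED]
2. D_y = -15  [EB ∥ DA ∩ BA ∥ ED]
   → D = (-14, -15)
3. C_x = -16/3  [CB · AD = -392/3 ∩ CB · AE = -260/3]
4. C_y = -20/3  [CB · AD = -392/3 ∩ CB · AE = -260/3]
   → C = (-16/3, -20/3)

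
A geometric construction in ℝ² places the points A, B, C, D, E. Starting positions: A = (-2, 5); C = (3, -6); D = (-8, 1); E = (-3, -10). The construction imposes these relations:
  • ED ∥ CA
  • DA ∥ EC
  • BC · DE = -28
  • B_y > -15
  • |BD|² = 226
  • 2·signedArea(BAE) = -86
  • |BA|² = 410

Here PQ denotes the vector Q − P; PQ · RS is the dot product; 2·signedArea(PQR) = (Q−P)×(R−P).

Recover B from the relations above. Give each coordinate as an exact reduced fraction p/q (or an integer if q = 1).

B = (-9, -14)

1. B_x = -9  [BC · DE = -28 ∩ 2·signedArea(BAE) = -86]
2. B_y = -14  [BC · DE = -28 ∩ 2·signedArea(BAE) = -86]
   → B = (-9, -14)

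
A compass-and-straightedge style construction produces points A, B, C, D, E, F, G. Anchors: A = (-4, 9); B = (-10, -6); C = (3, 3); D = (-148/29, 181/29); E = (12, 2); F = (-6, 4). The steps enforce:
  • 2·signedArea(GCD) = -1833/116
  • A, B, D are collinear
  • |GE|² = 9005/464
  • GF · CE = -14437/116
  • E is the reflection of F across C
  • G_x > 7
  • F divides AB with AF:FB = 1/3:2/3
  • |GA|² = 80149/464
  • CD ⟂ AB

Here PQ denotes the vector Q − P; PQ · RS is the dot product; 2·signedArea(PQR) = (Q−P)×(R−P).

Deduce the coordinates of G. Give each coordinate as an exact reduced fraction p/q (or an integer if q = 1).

G = (224/29, 355/116)

1. G_x = 224/29  [2·signedArea(GCD) = -1833/116 ∩ GF · CE = -14437/116]
2. G_y = 355/116  [2·signedArea(GCD) = -1833/116 ∩ GF · CE = -14437/116]
   → G = (224/29, 355/116)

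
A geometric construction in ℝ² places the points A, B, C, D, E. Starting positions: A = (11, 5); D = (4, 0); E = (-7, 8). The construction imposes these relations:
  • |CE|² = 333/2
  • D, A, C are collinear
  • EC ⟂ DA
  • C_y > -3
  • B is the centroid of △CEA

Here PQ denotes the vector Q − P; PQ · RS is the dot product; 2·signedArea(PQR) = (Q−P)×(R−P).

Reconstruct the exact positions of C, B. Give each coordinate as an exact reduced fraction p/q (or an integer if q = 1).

1. C_x = 1/2  [D, A, C are collinear ∩ EC ⟂ DA]
2. C_y = -5/2  [D, A, C are collinear ∩ EC ⟂ DA]
   → C = (1/2, -5/2)
3. B_x = 3/2  [B is the centroid of △CEA]
4. B_y = 7/2  [B is the centroid of △CEA]
   → B = (3/2, 7/2)

B = (3/2, 7/2)
C = (1/2, -5/2)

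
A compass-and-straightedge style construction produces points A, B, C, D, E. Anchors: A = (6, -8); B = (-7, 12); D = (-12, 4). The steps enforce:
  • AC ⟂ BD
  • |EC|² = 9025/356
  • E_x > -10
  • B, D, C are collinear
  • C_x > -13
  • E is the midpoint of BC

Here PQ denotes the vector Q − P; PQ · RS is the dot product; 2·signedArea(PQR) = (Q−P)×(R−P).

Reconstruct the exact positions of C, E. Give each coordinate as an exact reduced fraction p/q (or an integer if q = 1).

C = (-1098/89, 308/89)
E = (-1721/178, 688/89)

1. C_x = -1098/89  [B, D, C are collinear ∩ AC ⟂ BD]
2. C_y = 308/89  [B, D, C are collinear ∩ AC ⟂ BD]
   → C = (-1098/89, 308/89)
3. E_x = -1721/178  [E is the midpoint of BC]
4. E_y = 688/89  [E is the midpoint of BC]
   → E = (-1721/178, 688/89)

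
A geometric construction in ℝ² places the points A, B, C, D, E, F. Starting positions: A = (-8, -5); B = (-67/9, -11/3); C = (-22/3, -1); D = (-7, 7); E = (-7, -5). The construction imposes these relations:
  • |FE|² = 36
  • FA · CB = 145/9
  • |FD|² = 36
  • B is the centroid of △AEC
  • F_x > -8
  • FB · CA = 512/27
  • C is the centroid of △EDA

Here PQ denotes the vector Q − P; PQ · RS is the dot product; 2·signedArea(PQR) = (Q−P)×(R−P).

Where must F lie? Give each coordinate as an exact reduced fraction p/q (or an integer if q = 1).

1. F_x = -7  [FA · CB = 145/9 ∩ FB · CA = 512/27]
2. F_y = 1  [FA · CB = 145/9 ∩ FB · CA = 512/27]
   → F = (-7, 1)

F = (-7, 1)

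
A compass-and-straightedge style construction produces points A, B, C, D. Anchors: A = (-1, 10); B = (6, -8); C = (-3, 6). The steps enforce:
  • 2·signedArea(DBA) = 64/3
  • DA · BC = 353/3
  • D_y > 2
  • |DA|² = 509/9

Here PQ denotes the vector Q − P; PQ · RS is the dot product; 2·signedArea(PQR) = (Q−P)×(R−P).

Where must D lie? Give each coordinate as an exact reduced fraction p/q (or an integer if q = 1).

D = (2/3, 8/3)

1. D_x = 2/3  [DA · BC = 353/3 ∩ 2·signedArea(DBA) = 64/3]
2. D_y = 8/3  [DA · BC = 353/3 ∩ 2·signedArea(DBA) = 64/3]
   → D = (2/3, 8/3)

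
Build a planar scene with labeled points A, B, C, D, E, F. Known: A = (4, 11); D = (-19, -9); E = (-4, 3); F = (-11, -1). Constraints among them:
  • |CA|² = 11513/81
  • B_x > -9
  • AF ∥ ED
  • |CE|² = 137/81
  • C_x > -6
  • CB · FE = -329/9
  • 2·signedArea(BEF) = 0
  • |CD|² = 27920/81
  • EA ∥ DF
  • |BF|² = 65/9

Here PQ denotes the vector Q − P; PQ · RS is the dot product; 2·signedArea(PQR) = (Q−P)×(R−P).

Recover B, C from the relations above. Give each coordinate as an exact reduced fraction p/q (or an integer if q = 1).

B = (-26/3, 1/3)
C = (-47/9, 31/9)

1. B_x = -26/3  [line 4·x + -7·y + 37 = 0 ∩ |BF|² = 65/9]
2. B_y = 1/3  [line 4·x + -7·y + 37 = 0 ∩ |BF|² = 65/9]
   → B = (-26/3, 1/3)
3. C_x = -47/9  [line -7·x + -4·y + -205/9 = 0 ∩ |CA|² = 11513/81]
4. C_y = 31/9  [line -7·x + -4·y + -205/9 = 0 ∩ |CA|² = 11513/81]
   → C = (-47/9, 31/9)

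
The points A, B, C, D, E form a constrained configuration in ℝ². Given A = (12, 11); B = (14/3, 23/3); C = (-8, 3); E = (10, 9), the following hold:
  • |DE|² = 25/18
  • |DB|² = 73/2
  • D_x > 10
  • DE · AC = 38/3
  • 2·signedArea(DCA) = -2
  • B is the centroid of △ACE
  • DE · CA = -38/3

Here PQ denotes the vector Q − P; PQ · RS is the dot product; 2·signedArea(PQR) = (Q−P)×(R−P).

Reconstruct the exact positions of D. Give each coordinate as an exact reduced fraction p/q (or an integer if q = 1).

D = (61/6, 61/6)

1. D_x = 61/6  [2·signedArea(DCA) = -2 ∩ DE · AC = 38/3]
2. D_y = 61/6  [2·signedArea(DCA) = -2 ∩ DE · AC = 38/3]
   → D = (61/6, 61/6)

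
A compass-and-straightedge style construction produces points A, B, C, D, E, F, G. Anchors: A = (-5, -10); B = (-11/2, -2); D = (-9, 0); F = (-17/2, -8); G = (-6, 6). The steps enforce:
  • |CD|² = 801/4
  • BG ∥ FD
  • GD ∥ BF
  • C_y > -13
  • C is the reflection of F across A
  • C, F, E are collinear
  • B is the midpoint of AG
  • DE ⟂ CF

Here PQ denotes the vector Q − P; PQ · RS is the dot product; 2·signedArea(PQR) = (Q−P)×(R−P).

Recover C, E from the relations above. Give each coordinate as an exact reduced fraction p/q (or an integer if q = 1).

C = (-3/2, -12)
E = (-801/65, -378/65)

1. C_x = -3/2  [C is the reflection of F across A]
2. C_y = -12  [C is the reflection of F across A]
   → C = (-3/2, -12)
3. E_x = -801/65  [C, F, E are collinear ∩ DE ⟂ CF]
4. E_y = -378/65  [C, F, E are collinear ∩ DE ⟂ CF]
   → E = (-801/65, -378/65)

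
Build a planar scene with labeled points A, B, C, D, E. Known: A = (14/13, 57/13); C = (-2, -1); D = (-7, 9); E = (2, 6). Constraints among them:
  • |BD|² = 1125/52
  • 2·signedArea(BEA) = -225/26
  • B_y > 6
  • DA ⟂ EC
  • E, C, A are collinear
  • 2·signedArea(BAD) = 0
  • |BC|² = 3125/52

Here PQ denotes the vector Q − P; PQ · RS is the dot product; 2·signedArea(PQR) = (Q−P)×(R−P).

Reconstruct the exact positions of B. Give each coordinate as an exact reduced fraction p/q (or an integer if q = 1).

B = (-77/26, 87/13)

1. B_x = -77/26  [2·signedArea(BAD) = 0 ∩ 2·signedArea(BEA) = -225/26]
2. B_y = 87/13  [2·signedArea(BAD) = 0 ∩ 2·signedArea(BEA) = -225/26]
   → B = (-77/26, 87/13)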